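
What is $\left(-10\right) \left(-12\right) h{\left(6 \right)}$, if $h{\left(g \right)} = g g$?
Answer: $4320$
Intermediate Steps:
$h{\left(g \right)} = g^{2}$
$\left(-10\right) \left(-12\right) h{\left(6 \right)} = \left(-10\right) \left(-12\right) 6^{2} = 120 \cdot 36 = 4320$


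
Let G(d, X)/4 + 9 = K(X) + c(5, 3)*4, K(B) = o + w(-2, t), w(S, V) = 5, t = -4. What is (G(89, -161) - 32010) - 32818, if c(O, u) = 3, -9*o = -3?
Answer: -194384/3 ≈ -64795.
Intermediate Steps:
o = ⅓ (o = -⅑*(-3) = ⅓ ≈ 0.33333)
K(B) = 16/3 (K(B) = ⅓ + 5 = 16/3)
G(d, X) = 100/3 (G(d, X) = -36 + 4*(16/3 + 3*4) = -36 + 4*(16/3 + 12) = -36 + 4*(52/3) = -36 + 208/3 = 100/3)
(G(89, -161) - 32010) - 32818 = (100/3 - 32010) - 32818 = -95930/3 - 32818 = -194384/3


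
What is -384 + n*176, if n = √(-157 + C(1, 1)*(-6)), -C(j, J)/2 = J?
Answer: -384 + 176*I*√145 ≈ -384.0 + 2119.3*I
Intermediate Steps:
C(j, J) = -2*J
n = I*√145 (n = √(-157 - 2*1*(-6)) = √(-157 - 2*(-6)) = √(-157 + 12) = √(-145) = I*√145 ≈ 12.042*I)
-384 + n*176 = -384 + (I*√145)*176 = -384 + 176*I*√145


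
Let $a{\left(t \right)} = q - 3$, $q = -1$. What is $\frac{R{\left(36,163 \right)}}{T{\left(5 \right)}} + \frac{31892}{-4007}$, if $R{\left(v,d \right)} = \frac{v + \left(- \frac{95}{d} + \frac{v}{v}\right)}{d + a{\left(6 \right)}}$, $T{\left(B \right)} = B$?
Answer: $- \frac{77527156}{9797115} \approx -7.9133$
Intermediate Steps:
$a{\left(t \right)} = -4$ ($a{\left(t \right)} = -1 - 3 = -4$)
$R{\left(v,d \right)} = \frac{1 + v - \frac{95}{d}}{-4 + d}$ ($R{\left(v,d \right)} = \frac{v + \left(- \frac{95}{d} + \frac{v}{v}\right)}{d - 4} = \frac{v + \left(- \frac{95}{d} + 1\right)}{-4 + d} = \frac{v + \left(1 - \frac{95}{d}\right)}{-4 + d} = \frac{1 + v - \frac{95}{d}}{-4 + d}$)
$\frac{R{\left(36,163 \right)}}{T{\left(5 \right)}} + \frac{31892}{-4007} = \frac{\frac{1}{163} \frac{1}{-4 + 163} \left(-95 + 163 + 163 \cdot 36\right)}{5} + \frac{31892}{-4007} = \frac{-95 + 163 + 5868}{163 \cdot 159} \cdot \frac{1}{5} + 31892 \left(- \frac{1}{4007}\right) = \frac{1}{163} \cdot \frac{1}{159} \cdot 5936 \cdot \frac{1}{5} - \frac{31892}{4007} = \frac{112}{489} \cdot \frac{1}{5} - \frac{31892}{4007} = \frac{112}{2445} - \frac{31892}{4007} = - \frac{77527156}{9797115}$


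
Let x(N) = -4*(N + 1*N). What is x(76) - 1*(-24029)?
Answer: 23421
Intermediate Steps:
x(N) = -8*N (x(N) = -4*(N + N) = -8*N)
x(76) - 1*(-24029) = -8*76 - 1*(-24029) = -608 + 24029 = 23421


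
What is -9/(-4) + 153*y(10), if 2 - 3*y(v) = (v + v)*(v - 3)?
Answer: -28143/4 ≈ -7035.8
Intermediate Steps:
y(v) = ⅔ - 2*v*(-3 + v)/3 (y(v) = ⅔ - (v + v)*(v - 3)/3 = ⅔ - 2*v*(-3 + v)/3)
-9/(-4) + 153*y(10) = -9/(-4) + 153*(⅔ + 2*10 - ⅔*10²) = -¼*(-9) + 153*(⅔ + 20 - ⅔*100) = 9/4 + 153*(⅔ + 20 - 200/3) = 9/4 + 153*(-46) = 9/4 - 7038 = -28143/4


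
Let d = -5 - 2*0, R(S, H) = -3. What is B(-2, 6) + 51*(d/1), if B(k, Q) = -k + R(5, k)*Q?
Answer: -271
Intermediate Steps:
B(k, Q) = -k - 3*Q
d = -5 (d = -5 + 0 = -5)
B(-2, 6) + 51*(d/1) = (-1*(-2) - 3*6) + 51*(-5/1) = (2 - 18) + 51*(-5*1) = -16 + 51*(-5) = -16 - 255 = -271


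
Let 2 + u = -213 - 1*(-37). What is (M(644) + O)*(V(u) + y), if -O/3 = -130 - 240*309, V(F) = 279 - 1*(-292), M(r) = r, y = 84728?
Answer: 19065520686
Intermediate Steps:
u = -178 (u = -2 + (-213 - 1*(-37)) = -2 + (-213 + 37) = -2 - 176 = -178)
V(F) = 571 (V(F) = 279 + 292 = 571)
O = 222870 (O = -3*(-130 - 240*309) = -3*(-130 - 74160) = -3*(-74290) = 222870)
(M(644) + O)*(V(u) + y) = (644 + 222870)*(571 + 84728) = 223514*85299 = 19065520686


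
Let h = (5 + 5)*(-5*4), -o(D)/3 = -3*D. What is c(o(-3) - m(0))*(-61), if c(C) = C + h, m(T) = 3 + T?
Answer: 14030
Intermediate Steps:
o(D) = 9*D (o(D) = -(-9)*D = 9*D)
h = -200 (h = 10*(-20) = -200)
c(C) = -200 + C (c(C) = C - 200 = -200 + C)
c(o(-3) - m(0))*(-61) = (-200 + (9*(-3) - (3 + 0)))*(-61) = (-200 + (-27 - 1*3))*(-61) = (-200 + (-27 - 3))*(-61) = (-200 - 30)*(-61) = -230*(-61) = 14030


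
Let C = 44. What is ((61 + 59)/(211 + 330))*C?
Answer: 5280/541 ≈ 9.7597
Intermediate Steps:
((61 + 59)/(211 + 330))*C = ((61 + 59)/(211 + 330))*44 = (120/541)*44 = 5280/541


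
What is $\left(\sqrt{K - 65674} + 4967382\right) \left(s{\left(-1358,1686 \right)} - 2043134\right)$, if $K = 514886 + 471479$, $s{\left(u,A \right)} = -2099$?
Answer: $-10159453590006 - 6135699 \sqrt{102299} \approx -1.0161 \cdot 10^{13}$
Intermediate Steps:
$K = 986365$
$\left(\sqrt{K - 65674} + 4967382\right) \left(s{\left(-1358,1686 \right)} - 2043134\right) = \left(\sqrt{986365 - 65674} + 4967382\right) \left(-2099 - 2043134\right) = \left(\sqrt{920691} + 4967382\right) \left(-2045233\right) = \left(3 \sqrt{102299} + 4967382\right) \left(-2045233\right) = \left(4967382 + 3 \sqrt{102299}\right) \left(-2045233\right) = -10159453590006 - 6135699 \sqrt{102299}$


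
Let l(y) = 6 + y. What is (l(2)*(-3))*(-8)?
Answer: 192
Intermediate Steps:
(l(2)*(-3))*(-8) = ((6 + 2)*(-3))*(-8) = (8*(-3))*(-8) = -24*(-8) = 192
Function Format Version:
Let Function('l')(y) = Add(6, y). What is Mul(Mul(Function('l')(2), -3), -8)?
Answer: 192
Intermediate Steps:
Mul(Mul(Function('l')(2), -3), -8) = Mul(Mul(Add(6, 2), -3), -8) = Mul(Mul(8, -3), -8) = Mul(-24, -8) = 192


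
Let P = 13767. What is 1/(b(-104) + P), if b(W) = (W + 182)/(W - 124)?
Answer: 38/523133 ≈ 7.2639e-5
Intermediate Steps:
b(W) = (182 + W)/(-124 + W)
1/(b(-104) + P) = 1/((182 - 104)/(-124 - 104) + 13767) = 1/(78/(-228) + 13767) = 1/(-1/228*78 + 13767) = 1/(-13/38 + 13767) = 1/(523133/38) = 38/523133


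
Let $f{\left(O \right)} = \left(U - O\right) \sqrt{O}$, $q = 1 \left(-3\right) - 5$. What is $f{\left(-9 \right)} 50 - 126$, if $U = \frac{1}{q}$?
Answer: $-126 + \frac{5325 i}{4} \approx -126.0 + 1331.3 i$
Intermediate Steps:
$q = -8$ ($q = -3 - 5 = -8$)
$U = - \frac{1}{8}$ ($U = \frac{1}{-8} = - \frac{1}{8} \approx -0.125$)
$f{\left(O \right)} = \sqrt{O} \left(- \frac{1}{8} - O\right)$ ($f{\left(O \right)} = \left(- \frac{1}{8} - O\right) \sqrt{O} = \sqrt{O} \left(- \frac{1}{8} - O\right)$)
$f{\left(-9 \right)} 50 - 126 = \sqrt{-9} \left(- \frac{1}{8} - -9\right) 50 - 126 = 3 i \left(- \frac{1}{8} + 9\right) 50 - 126 = 3 i \frac{71}{8} \cdot 50 - 126 = \frac{213 i}{8} \cdot 50 - 126 = \frac{5325 i}{4} - 126 = -126 + \frac{5325 i}{4}$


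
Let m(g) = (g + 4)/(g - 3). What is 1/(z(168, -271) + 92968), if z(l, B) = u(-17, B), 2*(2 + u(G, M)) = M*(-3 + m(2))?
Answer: 2/188371 ≈ 1.0617e-5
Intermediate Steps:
m(g) = (4 + g)/(-3 + g)
u(G, M) = -2 - 9*M/2 (u(G, M) = -2 + (M*(-3 + (4 + 2)/(-3 + 2)))/2 = -2 + (M*(-3 + 6/(-1)))/2 = -2 + (M*(-3 - 1*6))/2 = -2 + (M*(-3 - 6))/2 = -2 + (M*(-9))/2 = -2 + (-9*M)/2 = -2 - 9*M/2)
z(l, B) = -2 - 9*B/2
1/(z(168, -271) + 92968) = 1/((-2 - 9/2*(-271)) + 92968) = 1/((-2 + 2439/2) + 92968) = 1/(2435/2 + 92968) = 1/(188371/2) = 2/188371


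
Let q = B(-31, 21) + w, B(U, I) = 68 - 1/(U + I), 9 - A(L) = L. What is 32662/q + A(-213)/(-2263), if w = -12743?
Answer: -109611334/40976141 ≈ -2.6750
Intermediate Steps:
A(L) = 9 - L
B(U, I) = 68 - 1/(I + U)
q = -126749/10 (q = (-1 + 68*21 + 68*(-31))/(21 - 31) - 12743 = (-1 + 1428 - 2108)/(-10) - 12743 = -⅒*(-681) - 12743 = 681/10 - 12743 = -126749/10 ≈ -12675.)
32662/q + A(-213)/(-2263) = 32662/(-126749/10) + (9 - 1*(-213))/(-2263) = 32662*(-10/126749) + (9 + 213)*(-1/2263) = -46660/18107 + 222*(-1/2263) = -46660/18107 - 222/2263 = -109611334/40976141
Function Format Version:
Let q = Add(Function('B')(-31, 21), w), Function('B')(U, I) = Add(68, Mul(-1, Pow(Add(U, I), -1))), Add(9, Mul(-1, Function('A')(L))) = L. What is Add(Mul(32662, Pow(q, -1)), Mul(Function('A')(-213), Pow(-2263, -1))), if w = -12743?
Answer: Rational(-109611334, 40976141) ≈ -2.6750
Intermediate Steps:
Function('A')(L) = Add(9, Mul(-1, L))
Function('B')(U, I) = Add(68, Mul(-1, Pow(Add(I, U), -1)))
q = Rational(-126749, 10) (q = Add(Mul(Pow(Add(21, -31), -1), Add(-1, Mul(68, 21), Mul(68, -31))), -12743) = Add(Mul(Pow(-10, -1), Add(-1, 1428, -2108)), -12743) = Add(Mul(Rational(-1, 10), -681), -12743) = Add(Rational(681, 10), -12743) = Rational(-126749, 10) ≈ -12675.)
Add(Mul(32662, Pow(q, -1)), Mul(Function('A')(-213), Pow(-2263, -1))) = Add(Mul(32662, Pow(Rational(-126749, 10), -1)), Mul(Add(9, Mul(-1, -213)), Pow(-2263, -1))) = Add(Mul(32662, Rational(-10, 126749)), Mul(Add(9, 213), Rational(-1, 2263))) = Add(Rational(-46660, 18107), Mul(222, Rational(-1, 2263))) = Add(Rational(-46660, 18107), Rational(-222, 2263)) = Rational(-109611334, 40976141)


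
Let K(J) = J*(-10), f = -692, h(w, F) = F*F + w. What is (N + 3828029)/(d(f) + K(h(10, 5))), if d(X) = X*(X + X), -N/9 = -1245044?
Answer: 15033425/957378 ≈ 15.703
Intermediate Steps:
h(w, F) = w + F² (h(w, F) = F² + w = w + F²)
N = 11205396 (N = -9*(-1245044) = 11205396)
K(J) = -10*J
d(X) = 2*X² (d(X) = X*(2*X) = 2*X²)
(N + 3828029)/(d(f) + K(h(10, 5))) = (11205396 + 3828029)/(2*(-692)² - 10*(10 + 5²)) = 15033425/(2*478864 - 10*(10 + 25)) = 15033425/(957728 - 10*35) = 15033425/(957728 - 350) = 15033425/957378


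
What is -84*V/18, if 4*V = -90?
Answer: 105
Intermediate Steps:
V = -45/2 (V = (¼)*(-90) = -45/2 ≈ -22.500)
-84*V/18 = -84*(-45/2)/18 = 1890*(1/18) = 105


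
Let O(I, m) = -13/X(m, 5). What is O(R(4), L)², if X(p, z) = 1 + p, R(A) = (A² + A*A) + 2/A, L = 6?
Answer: 169/49 ≈ 3.4490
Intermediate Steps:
R(A) = 2/A + 2*A² (R(A) = (A² + A²) + 2/A = 2*A² + 2/A = 2/A + 2*A²)
O(I, m) = -13/(1 + m)
O(R(4), L)² = (-13/(1 + 6))² = (-13/7)² = 169/49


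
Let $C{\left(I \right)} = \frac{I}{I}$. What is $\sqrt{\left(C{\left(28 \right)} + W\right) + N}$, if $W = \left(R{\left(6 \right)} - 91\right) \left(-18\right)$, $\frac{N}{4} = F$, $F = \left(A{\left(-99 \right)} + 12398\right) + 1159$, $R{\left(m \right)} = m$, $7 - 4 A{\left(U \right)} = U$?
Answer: $\sqrt{55865} \approx 236.36$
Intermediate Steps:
$C{\left(I \right)} = 1$
$A{\left(U \right)} = \frac{7}{4} - \frac{U}{4}$
$F = \frac{27167}{2}$ ($F = \left(\left(\frac{7}{4} - - \frac{99}{4}\right) + 12398\right) + 1159 = \left(\left(\frac{7}{4} + \frac{99}{4}\right) + 12398\right) + 1159 = \left(\frac{53}{2} + 12398\right) + 1159 = \frac{24849}{2} + 1159 = \frac{27167}{2} \approx 13584.0$)
$N = 54334$ ($N = 4 \cdot \frac{27167}{2} = 54334$)
$W = 1530$ ($W = \left(6 - 91\right) \left(-18\right) = \left(-85\right) \left(-18\right) = 1530$)
$\sqrt{\left(C{\left(28 \right)} + W\right) + N} = \sqrt{\left(1 + 1530\right) + 54334} = \sqrt{1531 + 54334} = \sqrt{55865}$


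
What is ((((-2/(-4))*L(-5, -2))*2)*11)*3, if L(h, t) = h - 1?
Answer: -198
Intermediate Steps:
L(h, t) = -1 + h
((((-2/(-4))*L(-5, -2))*2)*11)*3 = ((((-2/(-4))*(-1 - 5))*2)*11)*3 = (((-2*(-¼)*(-6))*2)*11)*3 = ((((½)*(-6))*2)*11)*3 = (-3*2*11)*3 = -6*11*3 = -66*3 = -198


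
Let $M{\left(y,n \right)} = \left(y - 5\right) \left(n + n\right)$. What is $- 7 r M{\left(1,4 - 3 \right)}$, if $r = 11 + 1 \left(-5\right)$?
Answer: $336$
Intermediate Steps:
$r = 6$ ($r = 11 - 5 = 6$)
$M{\left(y,n \right)} = 2 n \left(-5 + y\right)$ ($M{\left(y,n \right)} = \left(-5 + y\right) 2 n = 2 n \left(-5 + y\right)$)
$- 7 r M{\left(1,4 - 3 \right)} = \left(-7\right) 6 \cdot 2 \left(4 - 3\right) \left(-5 + 1\right) = - 42 \cdot 2 \cdot 1 \left(-4\right) = \left(-42\right) \left(-8\right) = 336$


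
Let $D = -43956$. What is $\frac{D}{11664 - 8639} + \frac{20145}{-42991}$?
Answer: $- \frac{177331911}{11822525} \approx -14.999$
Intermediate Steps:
$\frac{D}{11664 - 8639} + \frac{20145}{-42991} = - \frac{43956}{11664 - 8639} + \frac{20145}{-42991} = - \frac{43956}{11664 - 8639} + 20145 \left(- \frac{1}{42991}\right) = - \frac{43956}{3025} - \frac{20145}{42991} = \left(-43956\right) \frac{1}{3025} - \frac{20145}{42991} = - \frac{3996}{275} - \frac{20145}{42991} = - \frac{177331911}{11822525}$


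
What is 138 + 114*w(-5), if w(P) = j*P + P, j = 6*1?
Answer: -3852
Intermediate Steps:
j = 6
w(P) = 7*P (w(P) = 6*P + P = 7*P)
138 + 114*w(-5) = 138 + 114*(7*(-5)) = 138 + 114*(-35) = 138 - 3990 = -3852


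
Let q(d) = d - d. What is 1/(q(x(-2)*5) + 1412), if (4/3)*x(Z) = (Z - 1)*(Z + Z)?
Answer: 1/1412 ≈ 0.00070821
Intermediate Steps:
x(Z) = 3*Z*(-1 + Z)/2 (x(Z) = 3*((Z - 1)*(Z + Z))/4 = 3*((-1 + Z)*(2*Z))/4 = 3*(2*Z*(-1 + Z))/4 = 3*Z*(-1 + Z)/2)
q(d) = 0
1/(q(x(-2)*5) + 1412) = 1/(0 + 1412) = 1/1412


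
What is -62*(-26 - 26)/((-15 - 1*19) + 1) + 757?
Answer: 21757/33 ≈ 659.30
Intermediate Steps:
-62*(-26 - 26)/((-15 - 1*19) + 1) + 757 = -(-3224)/((-15 - 19) + 1) + 757 = -(-3224)/(-34 + 1) + 757 = -(-3224)/(-33) + 757 = -(-3224)*(-1)/33 + 757 = -62*52/33 + 757 = -3224/33 + 757 = 21757/33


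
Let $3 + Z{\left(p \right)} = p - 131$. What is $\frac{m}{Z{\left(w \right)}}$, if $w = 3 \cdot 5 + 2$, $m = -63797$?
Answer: $\frac{63797}{117} \approx 545.27$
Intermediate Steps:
$w = 17$ ($w = 15 + 2 = 17$)
$Z{\left(p \right)} = -134 + p$ ($Z{\left(p \right)} = -3 + \left(p - 131\right) = -3 + \left(-131 + p\right) = -134 + p$)
$\frac{m}{Z{\left(w \right)}} = - \frac{63797}{-134 + 17} = - \frac{63797}{-117} = \left(-63797\right) \left(- \frac{1}{117}\right) = \frac{63797}{117}$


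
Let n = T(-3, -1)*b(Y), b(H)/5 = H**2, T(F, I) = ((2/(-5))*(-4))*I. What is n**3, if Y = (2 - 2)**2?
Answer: 0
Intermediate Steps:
Y = 0 (Y = 0**2 = 0)
T(F, I) = 8*I/5 (T(F, I) = ((2*(-1/5))*(-4))*I = (-2/5*(-4))*I = 8*I/5)
b(H) = 5*H**2
n = 0 (n = ((8/5)*(-1))*(5*0**2) = -8*0 = -8/5*0 = 0)
n**3 = 0**3 = 0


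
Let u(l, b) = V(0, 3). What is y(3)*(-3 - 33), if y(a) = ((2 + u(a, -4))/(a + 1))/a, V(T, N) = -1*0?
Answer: -6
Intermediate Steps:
V(T, N) = 0
u(l, b) = 0
y(a) = 2/(a*(1 + a)) (y(a) = ((2 + 0)/(a + 1))/a = (2/(1 + a))/a = 2/(a*(1 + a)))
y(3)*(-3 - 33) = (2/(3*(1 + 3)))*(-3 - 33) = (2*(⅓)/4)*(-36) = (2*(⅓)*(¼))*(-36) = (⅙)*(-36) = -6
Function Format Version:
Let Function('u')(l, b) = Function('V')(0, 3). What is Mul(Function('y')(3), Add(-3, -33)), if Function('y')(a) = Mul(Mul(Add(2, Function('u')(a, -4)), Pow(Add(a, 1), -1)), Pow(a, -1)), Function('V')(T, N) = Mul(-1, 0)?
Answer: -6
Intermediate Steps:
Function('V')(T, N) = 0
Function('u')(l, b) = 0
Function('y')(a) = Mul(2, Pow(a, -1), Pow(Add(1, a), -1)) (Function('y')(a) = Mul(Mul(Add(2, 0), Pow(Add(a, 1), -1)), Pow(a, -1)) = Mul(Mul(2, Pow(Add(1, a), -1)), Pow(a, -1)) = Mul(2, Pow(a, -1), Pow(Add(1, a), -1)))
Mul(Function('y')(3), Add(-3, -33)) = Mul(Mul(2, Pow(3, -1), Pow(Add(1, 3), -1)), Add(-3, -33)) = Mul(Mul(2, Rational(1, 3), Pow(4, -1)), -36) = Mul(Mul(2, Rational(1, 3), Rational(1, 4)), -36) = Mul(Rational(1, 6), -36) = -6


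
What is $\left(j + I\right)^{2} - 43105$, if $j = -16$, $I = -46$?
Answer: $-39261$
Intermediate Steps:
$\left(j + I\right)^{2} - 43105 = \left(-16 - 46\right)^{2} - 43105 = \left(-62\right)^{2} - 43105 = 3844 - 43105 = -39261$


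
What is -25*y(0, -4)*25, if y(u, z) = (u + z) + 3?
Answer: 625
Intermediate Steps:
y(u, z) = 3 + u + z
-25*y(0, -4)*25 = -25*(3 + 0 - 4)*25 = -25*(-1)*25 = 25*25 = 625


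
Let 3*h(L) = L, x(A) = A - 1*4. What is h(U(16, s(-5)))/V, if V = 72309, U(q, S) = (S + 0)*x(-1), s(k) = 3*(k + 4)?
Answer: 5/72309 ≈ 6.9148e-5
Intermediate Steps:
x(A) = -4 + A (x(A) = A - 4 = -4 + A)
s(k) = 12 + 3*k (s(k) = 3*(4 + k) = 12 + 3*k)
U(q, S) = -5*S (U(q, S) = (S + 0)*(-4 - 1) = S*(-5) = -5*S)
h(L) = L/3
h(U(16, s(-5)))/V = ((-5*(12 + 3*(-5)))/3)/72309 = ((-5*(12 - 15))/3)*(1/72309) = ((-5*(-3))/3)*(1/72309) = ((⅓)*15)*(1/72309) = 5*(1/72309) = 5/72309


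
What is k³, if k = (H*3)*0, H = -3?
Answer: 0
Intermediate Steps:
k = 0 (k = -3*3*0 = -9*0 = 0)
k³ = 0³ = 0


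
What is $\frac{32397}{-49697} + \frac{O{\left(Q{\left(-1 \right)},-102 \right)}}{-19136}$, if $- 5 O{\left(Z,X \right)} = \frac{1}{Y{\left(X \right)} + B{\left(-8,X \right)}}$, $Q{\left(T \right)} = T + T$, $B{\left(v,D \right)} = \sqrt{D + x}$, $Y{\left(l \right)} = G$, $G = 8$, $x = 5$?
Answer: $\frac{- 3099744960 \sqrt{97} + 24797909983 i}{4755008960 \left(\sqrt{97} - 8 i\right)} \approx -0.65189 - 6.3947 \cdot 10^{-7} i$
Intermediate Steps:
$Y{\left(l \right)} = 8$
$B{\left(v,D \right)} = \sqrt{5 + D}$ ($B{\left(v,D \right)} = \sqrt{D + 5} = \sqrt{5 + D}$)
$Q{\left(T \right)} = 2 T$
$O{\left(Z,X \right)} = - \frac{1}{5 \left(8 + \sqrt{5 + X}\right)}$
$\frac{32397}{-49697} + \frac{O{\left(Q{\left(-1 \right)},-102 \right)}}{-19136} = \frac{32397}{-49697} + \frac{\left(-1\right) \frac{1}{40 + 5 \sqrt{5 - 102}}}{-19136} = 32397 \left(- \frac{1}{49697}\right) + - \frac{1}{40 + 5 \sqrt{-97}} \left(- \frac{1}{19136}\right) = - \frac{32397}{49697} + - \frac{1}{40 + 5 i \sqrt{97}} \left(- \frac{1}{19136}\right) = - \frac{32397}{49697} + \frac{1}{19136 \left(40 + 5 i \sqrt{97}\right)}$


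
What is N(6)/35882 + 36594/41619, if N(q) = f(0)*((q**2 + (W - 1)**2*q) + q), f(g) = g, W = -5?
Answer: 12198/13873 ≈ 0.87926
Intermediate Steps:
N(q) = 0 (N(q) = 0*((q**2 + (-5 - 1)**2*q) + q) = 0*((q**2 + (-6)**2*q) + q) = 0*((q**2 + 36*q) + q) = 0*(q**2 + 37*q) = 0)
N(6)/35882 + 36594/41619 = 0/35882 + 36594/41619 = 0*(1/35882) + 36594*(1/41619) = 0 + 12198/13873 = 12198/13873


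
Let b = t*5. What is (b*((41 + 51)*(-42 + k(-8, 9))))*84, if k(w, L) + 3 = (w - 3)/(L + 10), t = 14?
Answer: -468471360/19 ≈ -2.4656e+7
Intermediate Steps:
k(w, L) = -3 + (-3 + w)/(10 + L) (k(w, L) = -3 + (w - 3)/(L + 10) = -3 + (-3 + w)/(10 + L))
b = 70 (b = 14*5 = 70)
(b*((41 + 51)*(-42 + k(-8, 9))))*84 = (70*((41 + 51)*(-42 + (-33 - 8 - 3*9)/(10 + 9))))*84 = (70*(92*(-42 + (-33 - 8 - 27)/19)))*84 = (70*(92*(-42 + (1/19)*(-68))))*84 = (70*(92*(-42 - 68/19)))*84 = (70*(92*(-866/19)))*84 = (70*(-79672/19))*84 = -5577040/19*84 = -468471360/19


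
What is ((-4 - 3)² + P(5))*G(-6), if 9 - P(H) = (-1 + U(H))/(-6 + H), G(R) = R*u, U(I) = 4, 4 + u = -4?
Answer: 2928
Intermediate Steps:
u = -8 (u = -4 - 4 = -8)
G(R) = -8*R (G(R) = R*(-8) = -8*R)
P(H) = 9 - 3/(-6 + H) (P(H) = 9 - (-1 + 4)/(-6 + H) = 9 - 3/(-6 + H))
((-4 - 3)² + P(5))*G(-6) = ((-4 - 3)² + 3*(-19 + 3*5)/(-6 + 5))*(-8*(-6)) = ((-7)² + 3*(-19 + 15)/(-1))*48 = (49 + 3*(-1)*(-4))*48 = (49 + 12)*48 = 61*48 = 2928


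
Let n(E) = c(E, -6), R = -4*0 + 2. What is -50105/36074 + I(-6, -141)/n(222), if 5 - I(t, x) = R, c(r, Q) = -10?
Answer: -152318/90185 ≈ -1.6889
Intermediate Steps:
R = 2 (R = 0 + 2 = 2)
n(E) = -10
I(t, x) = 3 (I(t, x) = 5 - 1*2 = 5 - 2 = 3)
-50105/36074 + I(-6, -141)/n(222) = -50105/36074 + 3/(-10) = -50105*1/36074 + 3*(-⅒) = -50105/36074 - 3/10 = -152318/90185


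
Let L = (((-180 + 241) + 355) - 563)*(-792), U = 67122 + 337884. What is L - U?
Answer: -288582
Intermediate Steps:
U = 405006
L = 116424 (L = ((61 + 355) - 563)*(-792) = (416 - 563)*(-792) = -147*(-792) = 116424)
L - U = 116424 - 1*405006 = 116424 - 405006 = -288582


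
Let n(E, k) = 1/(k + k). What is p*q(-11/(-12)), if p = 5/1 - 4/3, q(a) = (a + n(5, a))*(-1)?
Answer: -193/36 ≈ -5.3611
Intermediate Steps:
n(E, k) = 1/(2*k)
q(a) = -a - 1/(2*a) (q(a) = (a + 1/(2*a))*(-1) = -a - 1/(2*a))
p = 11/3 (p = 5*1 - 4*1/3 = 5 - 4/3 = 11/3 ≈ 3.6667)
p*q(-11/(-12)) = 11*(-(-11)/(-12) - 1/(2*((-11/(-12)))))/3 = 11*(-(-11)*(-1)/12 - 1/(2*((-11*(-1/12)))))/3 = 11*(-1*11/12 - 1/(2*11/12))/3 = 11*(-11/12 - 1/2*12/11)/3 = 11*(-11/12 - 6/11)/3 = (11/3)*(-193/132) = -193/36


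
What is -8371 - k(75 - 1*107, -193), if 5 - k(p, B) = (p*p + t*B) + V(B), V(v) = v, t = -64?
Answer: 4807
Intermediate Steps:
k(p, B) = 5 - p² + 63*B (k(p, B) = 5 - ((p*p - 64*B) + B) = 5 - ((p² - 64*B) + B) = 5 - (p² - 63*B) = 5 + (-p² + 63*B) = 5 - p² + 63*B)
-8371 - k(75 - 1*107, -193) = -8371 - (5 - (75 - 1*107)² + 63*(-193)) = -8371 - (5 - (75 - 107)² - 12159) = -8371 - (5 - 1*(-32)² - 12159) = -8371 - (5 - 1*1024 - 12159) = -8371 - (5 - 1024 - 12159) = -8371 - 1*(-13178) = -8371 + 13178 = 4807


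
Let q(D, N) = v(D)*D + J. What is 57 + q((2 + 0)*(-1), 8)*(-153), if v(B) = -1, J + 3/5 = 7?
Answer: -6141/5 ≈ -1228.2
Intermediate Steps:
J = 32/5 (J = -⅗ + 7 = 32/5 ≈ 6.4000)
q(D, N) = 32/5 - D (q(D, N) = -D + 32/5 = 32/5 - D)
57 + q((2 + 0)*(-1), 8)*(-153) = 57 + (32/5 - (2 + 0)*(-1))*(-153) = 57 + (32/5 - 2*(-1))*(-153) = 57 + (32/5 - 1*(-2))*(-153) = 57 + (32/5 + 2)*(-153) = 57 + (42/5)*(-153) = 57 - 6426/5 = -6141/5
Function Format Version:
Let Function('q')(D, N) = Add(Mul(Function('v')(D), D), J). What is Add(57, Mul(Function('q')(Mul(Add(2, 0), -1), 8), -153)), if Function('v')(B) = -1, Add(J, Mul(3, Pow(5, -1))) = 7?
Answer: Rational(-6141, 5) ≈ -1228.2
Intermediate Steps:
J = Rational(32, 5) (J = Add(Rational(-3, 5), 7) = Rational(32, 5) ≈ 6.4000)
Function('q')(D, N) = Add(Rational(32, 5), Mul(-1, D)) (Function('q')(D, N) = Add(Mul(-1, D), Rational(32, 5)) = Add(Rational(32, 5), Mul(-1, D)))
Add(57, Mul(Function('q')(Mul(Add(2, 0), -1), 8), -153)) = Add(57, Mul(Add(Rational(32, 5), Mul(-1, Mul(Add(2, 0), -1))), -153)) = Add(57, Mul(Add(Rational(32, 5), Mul(-1, Mul(2, -1))), -153)) = Add(57, Mul(Add(Rational(32, 5), Mul(-1, -2)), -153)) = Add(57, Mul(Add(Rational(32, 5), 2), -153)) = Add(57, Mul(Rational(42, 5), -153)) = Add(57, Rational(-6426, 5)) = Rational(-6141, 5)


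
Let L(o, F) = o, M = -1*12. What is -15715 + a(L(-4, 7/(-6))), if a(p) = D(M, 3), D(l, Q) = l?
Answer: -15727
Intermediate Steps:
M = -12
a(p) = -12
-15715 + a(L(-4, 7/(-6))) = -15715 - 12 = -15727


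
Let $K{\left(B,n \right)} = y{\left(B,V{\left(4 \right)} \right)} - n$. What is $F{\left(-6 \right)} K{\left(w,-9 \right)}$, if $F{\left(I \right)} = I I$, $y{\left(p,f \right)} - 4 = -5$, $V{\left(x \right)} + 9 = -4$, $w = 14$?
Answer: $288$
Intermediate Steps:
$V{\left(x \right)} = -13$ ($V{\left(x \right)} = -9 - 4 = -13$)
$y{\left(p,f \right)} = -1$ ($y{\left(p,f \right)} = 4 - 5 = -1$)
$F{\left(I \right)} = I^{2}$
$K{\left(B,n \right)} = -1 - n$
$F{\left(-6 \right)} K{\left(w,-9 \right)} = \left(-6\right)^{2} \left(-1 - -9\right) = 36 \left(-1 + 9\right) = 36 \cdot 8 = 288$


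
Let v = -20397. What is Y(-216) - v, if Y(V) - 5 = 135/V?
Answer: 163211/8 ≈ 20401.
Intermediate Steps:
Y(V) = 5 + 135/V
Y(-216) - v = (5 + 135/(-216)) - 1*(-20397) = (5 + 135*(-1/216)) + 20397 = (5 - 5/8) + 20397 = 35/8 + 20397 = 163211/8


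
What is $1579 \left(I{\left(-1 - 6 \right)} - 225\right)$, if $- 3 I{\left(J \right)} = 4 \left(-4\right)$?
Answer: $- \frac{1040561}{3} \approx -3.4685 \cdot 10^{5}$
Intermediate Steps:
$I{\left(J \right)} = \frac{16}{3}$ ($I{\left(J \right)} = - \frac{4 \left(-4\right)}{3} = \left(- \frac{1}{3}\right) \left(-16\right) = \frac{16}{3}$)
$1579 \left(I{\left(-1 - 6 \right)} - 225\right) = 1579 \left(\frac{16}{3} - 225\right) = 1579 \left(- \frac{659}{3}\right) = - \frac{1040561}{3}$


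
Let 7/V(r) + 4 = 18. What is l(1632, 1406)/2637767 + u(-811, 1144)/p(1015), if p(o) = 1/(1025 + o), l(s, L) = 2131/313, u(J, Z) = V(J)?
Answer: 842133494551/825621071 ≈ 1020.0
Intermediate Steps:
V(r) = 1/2 (V(r) = 7/(-4 + 18) = 7/14 = 7*(1/14) = 1/2)
u(J, Z) = 1/2
l(s, L) = 2131/313 (l(s, L) = 2131*(1/313) = 2131/313)
l(1632, 1406)/2637767 + u(-811, 1144)/p(1015) = (2131/313)/2637767 + 1/(2*(1/(1025 + 1015))) = (2131/313)*(1/2637767) + 1/(2*(1/2040)) = 2131/825621071 + 1/(2*(1/2040)) = 2131/825621071 + (1/2)*2040 = 2131/825621071 + 1020 = 842133494551/825621071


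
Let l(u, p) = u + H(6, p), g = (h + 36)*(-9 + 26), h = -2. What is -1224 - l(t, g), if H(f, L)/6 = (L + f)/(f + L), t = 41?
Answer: -1271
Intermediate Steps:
g = 578 (g = (-2 + 36)*(-9 + 26) = 34*17 = 578)
H(f, L) = 6 (H(f, L) = 6*((L + f)/(f + L)) = 6*((L + f)/(L + f)) = 6*1 = 6)
l(u, p) = 6 + u (l(u, p) = u + 6 = 6 + u)
-1224 - l(t, g) = -1224 - (6 + 41) = -1224 - 1*47 = -1224 - 47 = -1271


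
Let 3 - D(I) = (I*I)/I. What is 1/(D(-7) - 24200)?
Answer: -1/24190 ≈ -4.1339e-5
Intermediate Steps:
D(I) = 3 - I (D(I) = 3 - I*I/I = 3 - I**2/I = 3 - I)
1/(D(-7) - 24200) = 1/((3 - 1*(-7)) - 24200) = 1/((3 + 7) - 24200) = 1/(10 - 24200) = 1/(-24190) = -1/24190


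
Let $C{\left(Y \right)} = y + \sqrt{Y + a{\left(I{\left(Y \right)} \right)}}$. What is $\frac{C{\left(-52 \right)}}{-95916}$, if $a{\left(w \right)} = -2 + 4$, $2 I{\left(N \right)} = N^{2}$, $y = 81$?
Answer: $- \frac{27}{31972} - \frac{5 i \sqrt{2}}{95916} \approx -0.00084449 - 7.3722 \cdot 10^{-5} i$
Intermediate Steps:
$I{\left(N \right)} = \frac{N^{2}}{2}$
$a{\left(w \right)} = 2$
$C{\left(Y \right)} = 81 + \sqrt{2 + Y}$ ($C{\left(Y \right)} = 81 + \sqrt{Y + 2} = 81 + \sqrt{2 + Y}$)
$\frac{C{\left(-52 \right)}}{-95916} = \frac{81 + \sqrt{2 - 52}}{-95916} = \left(81 + \sqrt{-50}\right) \left(- \frac{1}{95916}\right) = \left(81 + 5 i \sqrt{2}\right) \left(- \frac{1}{95916}\right) = - \frac{27}{31972} - \frac{5 i \sqrt{2}}{95916}$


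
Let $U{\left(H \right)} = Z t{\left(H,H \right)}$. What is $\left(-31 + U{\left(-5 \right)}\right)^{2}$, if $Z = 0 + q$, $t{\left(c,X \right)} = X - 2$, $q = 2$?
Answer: $2025$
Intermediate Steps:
$t{\left(c,X \right)} = -2 + X$
$Z = 2$ ($Z = 0 + 2 = 2$)
$U{\left(H \right)} = -4 + 2 H$ ($U{\left(H \right)} = 2 \left(-2 + H\right) = -4 + 2 H$)
$\left(-31 + U{\left(-5 \right)}\right)^{2} = \left(-31 + \left(-4 + 2 \left(-5\right)\right)\right)^{2} = \left(-31 - 14\right)^{2} = \left(-45\right)^{2} = 2025$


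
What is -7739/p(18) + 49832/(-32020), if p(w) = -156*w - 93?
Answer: 25810037/23222505 ≈ 1.1114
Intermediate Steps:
p(w) = -93 - 156*w
-7739/p(18) + 49832/(-32020) = -7739/(-93 - 156*18) + 49832/(-32020) = -7739/(-93 - 2808) + 49832*(-1/32020) = -7739/(-2901) - 12458/8005 = -7739*(-1/2901) - 12458/8005 = 7739/2901 - 12458/8005 = 25810037/23222505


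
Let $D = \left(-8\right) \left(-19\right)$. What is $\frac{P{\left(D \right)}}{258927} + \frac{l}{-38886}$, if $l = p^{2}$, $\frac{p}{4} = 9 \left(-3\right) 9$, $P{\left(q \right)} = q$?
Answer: $- \frac{40770696016}{1678105887} \approx -24.296$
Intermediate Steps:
$D = 152$
$p = -972$ ($p = 4 \cdot 9 \left(-3\right) 9 = 4 \left(\left(-27\right) 9\right) = 4 \left(-243\right) = -972$)
$l = 944784$ ($l = \left(-972\right)^{2} = 944784$)
$\frac{P{\left(D \right)}}{258927} + \frac{l}{-38886} = \frac{152}{258927} + \frac{944784}{-38886} = 152 \cdot \frac{1}{258927} + 944784 \left(- \frac{1}{38886}\right) = \frac{152}{258927} - \frac{157464}{6481} = - \frac{40770696016}{1678105887}$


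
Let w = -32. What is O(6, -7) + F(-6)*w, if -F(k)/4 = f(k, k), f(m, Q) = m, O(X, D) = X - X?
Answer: -768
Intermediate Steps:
O(X, D) = 0
F(k) = -4*k
O(6, -7) + F(-6)*w = 0 - 4*(-6)*(-32) = 0 + 24*(-32) = 0 - 768 = -768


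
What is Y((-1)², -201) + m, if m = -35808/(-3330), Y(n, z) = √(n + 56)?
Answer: 5968/555 + √57 ≈ 18.303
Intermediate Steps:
Y(n, z) = √(56 + n)
m = 5968/555 (m = -35808*(-1/3330) = 5968/555 ≈ 10.753)
Y((-1)², -201) + m = √(56 + (-1)²) + 5968/555 = √(56 + 1) + 5968/555 = √57 + 5968/555 = 5968/555 + √57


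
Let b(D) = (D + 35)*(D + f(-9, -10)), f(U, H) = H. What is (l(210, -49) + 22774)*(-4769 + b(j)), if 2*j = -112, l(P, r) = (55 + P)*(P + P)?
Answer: -453572342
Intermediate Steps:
l(P, r) = 2*P*(55 + P) (l(P, r) = (55 + P)*(2*P) = 2*P*(55 + P))
j = -56 (j = (½)*(-112) = -56)
b(D) = (-10 + D)*(35 + D) (b(D) = (D + 35)*(D - 10) = (35 + D)*(-10 + D) = (-10 + D)*(35 + D))
(l(210, -49) + 22774)*(-4769 + b(j)) = (2*210*(55 + 210) + 22774)*(-4769 + (-350 + (-56)² + 25*(-56))) = (2*210*265 + 22774)*(-4769 + (-350 + 3136 - 1400)) = (111300 + 22774)*(-4769 + 1386) = 134074*(-3383) = -453572342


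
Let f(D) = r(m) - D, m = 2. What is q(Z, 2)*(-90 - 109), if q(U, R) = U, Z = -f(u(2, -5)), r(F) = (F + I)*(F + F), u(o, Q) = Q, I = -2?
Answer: 995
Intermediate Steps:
r(F) = 2*F*(-2 + F) (r(F) = (F - 2)*(F + F) = (-2 + F)*(2*F) = 2*F*(-2 + F))
f(D) = -D (f(D) = 2*2*(-2 + 2) - D = 2*2*0 - D = 0 - D = -D)
Z = -5 (Z = -(-1)*(-5) = -1*5 = -5)
q(Z, 2)*(-90 - 109) = -5*(-90 - 109) = -5*(-199) = 995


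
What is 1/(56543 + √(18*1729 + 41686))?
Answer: 56543/3197038041 - 2*√18202/3197038041 ≈ 1.7602e-5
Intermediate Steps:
1/(56543 + √(18*1729 + 41686)) = 1/(56543 + √(31122 + 41686)) = 1/(56543 + √72808) = 1/(56543 + 2*√18202)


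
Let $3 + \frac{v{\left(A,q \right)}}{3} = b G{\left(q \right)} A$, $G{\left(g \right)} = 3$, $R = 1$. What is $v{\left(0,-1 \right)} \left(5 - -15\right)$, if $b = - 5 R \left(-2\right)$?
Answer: $-180$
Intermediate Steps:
$b = 10$ ($b = \left(-5\right) 1 \left(-2\right) = \left(-5\right) \left(-2\right) = 10$)
$v{\left(A,q \right)} = -9 + 90 A$ ($v{\left(A,q \right)} = -9 + 3 \cdot 10 \cdot 3 A = -9 + 3 \cdot 30 A = -9 + 90 A$)
$v{\left(0,-1 \right)} \left(5 - -15\right) = \left(-9 + 90 \cdot 0\right) \left(5 - -15\right) = \left(-9 + 0\right) \left(5 + \left(16 - 1\right)\right) = - 9 \left(5 + 15\right) = \left(-9\right) 20 = -180$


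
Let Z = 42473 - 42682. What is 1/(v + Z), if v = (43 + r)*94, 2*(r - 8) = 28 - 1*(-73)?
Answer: 1/9332 ≈ 0.00010716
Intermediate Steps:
r = 117/2 (r = 8 + (28 - 1*(-73))/2 = 8 + (28 + 73)/2 = 8 + (½)*101 = 8 + 101/2 = 117/2 ≈ 58.500)
v = 9541 (v = (43 + 117/2)*94 = (203/2)*94 = 9541)
Z = -209
1/(v + Z) = 1/(9541 - 209) = 1/9332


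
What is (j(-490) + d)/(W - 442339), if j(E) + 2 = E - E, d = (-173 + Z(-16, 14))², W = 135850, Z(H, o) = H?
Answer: -35719/306489 ≈ -0.11654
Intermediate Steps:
d = 35721 (d = (-173 - 16)² = (-189)² = 35721)
j(E) = -2 (j(E) = -2 + (E - E) = -2 + 0 = -2)
(j(-490) + d)/(W - 442339) = (-2 + 35721)/(135850 - 442339) = 35719/(-306489) = 35719*(-1/306489) = -35719/306489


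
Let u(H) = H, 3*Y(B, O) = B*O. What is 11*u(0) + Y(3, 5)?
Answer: 5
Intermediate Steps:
Y(B, O) = B*O/3 (Y(B, O) = (B*O)/3 = B*O/3)
11*u(0) + Y(3, 5) = 11*0 + (1/3)*3*5 = 0 + 5 = 5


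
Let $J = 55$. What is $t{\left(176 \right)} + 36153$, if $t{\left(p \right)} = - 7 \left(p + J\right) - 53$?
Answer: $34483$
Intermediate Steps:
$t{\left(p \right)} = -438 - 7 p$ ($t{\left(p \right)} = - 7 \left(p + 55\right) - 53 = - 7 \left(55 + p\right) - 53 = \left(-385 - 7 p\right) - 53 = -438 - 7 p$)
$t{\left(176 \right)} + 36153 = \left(-438 - 1232\right) + 36153 = -1670 + 36153 = 34483$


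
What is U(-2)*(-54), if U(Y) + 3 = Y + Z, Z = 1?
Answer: 216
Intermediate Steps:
U(Y) = -2 + Y (U(Y) = -3 + (Y + 1) = -3 + (1 + Y) = -2 + Y)
U(-2)*(-54) = (-2 - 2)*(-54) = -4*(-54) = 216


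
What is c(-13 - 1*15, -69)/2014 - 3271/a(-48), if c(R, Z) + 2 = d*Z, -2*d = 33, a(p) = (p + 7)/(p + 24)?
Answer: -316120919/165148 ≈ -1914.2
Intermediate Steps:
a(p) = (7 + p)/(24 + p)
d = -33/2 (d = -½*33 = -33/2 ≈ -16.500)
c(R, Z) = -2 - 33*Z/2
c(-13 - 1*15, -69)/2014 - 3271/a(-48) = (-2 - 33/2*(-69))/2014 - 3271*(24 - 48)/(7 - 48) = (-2 + 2277/2)*(1/2014) - 3271/(-41/(-24)) = (2273/2)*(1/2014) - 3271/((-1/24*(-41))) = 2273/4028 - 3271/41/24 = 2273/4028 - 3271*24/41 = 2273/4028 - 78504/41 = -316120919/165148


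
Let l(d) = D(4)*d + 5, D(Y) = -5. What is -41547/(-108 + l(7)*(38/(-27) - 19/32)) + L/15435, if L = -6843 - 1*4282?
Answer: 18453436741/21321909 ≈ 865.47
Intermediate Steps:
l(d) = 5 - 5*d (l(d) = -5*d + 5 = 5 - 5*d)
L = -11125 (L = -6843 - 4282 = -11125)
-41547/(-108 + l(7)*(38/(-27) - 19/32)) + L/15435 = -41547/(-108 + (5 - 5*7)*(38/(-27) - 19/32)) - 11125/15435 = -41547/(-108 + (5 - 35)*(38*(-1/27) - 19*1/32)) - 11125*1/15435 = -41547/(-108 - 30*(-38/27 - 19/32)) - 2225/3087 = -41547/(-108 - 30*(-1729/864)) - 2225/3087 = -41547/(-108 + 8645/144) - 2225/3087 = -41547/(-6907/144) - 2225/3087 = -41547*(-144/6907) - 2225/3087 = 5982768/6907 - 2225/3087 = 18453436741/21321909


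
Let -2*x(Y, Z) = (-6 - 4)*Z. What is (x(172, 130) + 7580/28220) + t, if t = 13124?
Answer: 19435493/1411 ≈ 13774.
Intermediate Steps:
x(Y, Z) = 5*Z (x(Y, Z) = -(-6 - 4)*Z/2 = -(-5)*Z = 5*Z)
(x(172, 130) + 7580/28220) + t = (5*130 + 7580/28220) + 13124 = (650 + 7580*(1/28220)) + 13124 = (650 + 379/1411) + 13124 = 917529/1411 + 13124 = 19435493/1411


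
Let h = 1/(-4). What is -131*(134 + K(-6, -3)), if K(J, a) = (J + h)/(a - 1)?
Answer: -284139/16 ≈ -17759.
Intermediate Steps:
h = -¼ ≈ -0.25000
K(J, a) = (-¼ + J)/(-1 + a) (K(J, a) = (J - ¼)/(a - 1) = (-¼ + J)/(-1 + a))
-131*(134 + K(-6, -3)) = -131*(134 + (-¼ - 6)/(-1 - 3)) = -131*(134 - 25/4/(-4)) = -131*(134 - ¼*(-25/4)) = -131*(134 + 25/16) = -131*2169/16 = -284139/16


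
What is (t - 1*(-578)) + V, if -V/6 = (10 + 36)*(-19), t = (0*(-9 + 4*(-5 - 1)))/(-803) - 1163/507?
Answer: 2950591/507 ≈ 5819.7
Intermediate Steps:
t = -1163/507 (t = (0*(-9 + 4*(-6)))*(-1/803) - 1163*1/507 = (0*(-9 - 24))*(-1/803) - 1163/507 = (0*(-33))*(-1/803) - 1163/507 = 0*(-1/803) - 1163/507 = 0 - 1163/507 = -1163/507 ≈ -2.2939)
V = 5244 (V = -6*(10 + 36)*(-19) = -276*(-19) = -6*(-874) = 5244)
(t - 1*(-578)) + V = (-1163/507 - 1*(-578)) + 5244 = (-1163/507 + 578) + 5244 = 291883/507 + 5244 = 2950591/507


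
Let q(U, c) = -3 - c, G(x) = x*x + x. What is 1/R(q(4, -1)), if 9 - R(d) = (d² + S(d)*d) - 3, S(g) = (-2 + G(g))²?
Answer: ⅛ ≈ 0.12500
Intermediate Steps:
G(x) = x + x² (G(x) = x² + x = x + x²)
S(g) = (-2 + g*(1 + g))²
R(d) = 12 - d² - d*(-2 + d*(1 + d))² (R(d) = 9 - ((d² + (-2 + d*(1 + d))²*d) - 3) = 9 - ((d² + d*(-2 + d*(1 + d))²) - 3) = 9 - (-3 + d² + d*(-2 + d*(1 + d))²) = 9 + (3 - d² - d*(-2 + d*(1 + d))²) = 12 - d² - d*(-2 + d*(1 + d))²)
1/R(q(4, -1)) = 1/(12 - (-3 - 1*(-1))² - (-3 - 1*(-1))*(-2 + (-3 - 1*(-1))*(1 + (-3 - 1*(-1))))²) = 1/(12 - (-3 + 1)² - (-3 + 1)*(-2 + (-3 + 1)*(1 + (-3 + 1)))²) = 1/(12 - 1*(-2)² - 1*(-2)*(-2 - 2*(1 - 2))²) = 1/(12 - 1*4 - 1*(-2)*(-2 - 2*(-1))²) = 1/(12 - 4 - 1*(-2)*(-2 + 2)²) = 1/(12 - 4 - 1*(-2)*0²) = 1/(12 - 4 - 1*(-2)*0) = 1/(12 - 4 + 0) = 1/8 = ⅛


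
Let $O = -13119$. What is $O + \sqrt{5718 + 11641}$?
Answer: $-13119 + \sqrt{17359} \approx -12987.0$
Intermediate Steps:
$O + \sqrt{5718 + 11641} = -13119 + \sqrt{5718 + 11641} = -13119 + \sqrt{17359}$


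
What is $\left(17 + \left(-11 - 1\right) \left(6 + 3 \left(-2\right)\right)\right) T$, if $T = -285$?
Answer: $-4845$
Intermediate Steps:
$\left(17 + \left(-11 - 1\right) \left(6 + 3 \left(-2\right)\right)\right) T = \left(17 + \left(-11 - 1\right) \left(6 + 3 \left(-2\right)\right)\right) \left(-285\right) = \left(17 - 12 \left(6 - 6\right)\right) \left(-285\right) = \left(17 - 0\right) \left(-285\right) = \left(17 + 0\right) \left(-285\right) = 17 \left(-285\right) = -4845$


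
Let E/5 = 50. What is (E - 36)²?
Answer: 45796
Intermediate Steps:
E = 250 (E = 5*50 = 250)
(E - 36)² = (250 - 36)² = 214² = 45796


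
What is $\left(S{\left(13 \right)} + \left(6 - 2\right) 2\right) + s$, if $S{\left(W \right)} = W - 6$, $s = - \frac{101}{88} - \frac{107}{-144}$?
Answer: $\frac{23119}{1584} \approx 14.595$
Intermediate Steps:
$s = - \frac{641}{1584}$ ($s = \left(-101\right) \frac{1}{88} - - \frac{107}{144} = - \frac{101}{88} + \frac{107}{144} = - \frac{641}{1584} \approx -0.40467$)
$S{\left(W \right)} = -6 + W$ ($S{\left(W \right)} = W - 6 = -6 + W$)
$\left(S{\left(13 \right)} + \left(6 - 2\right) 2\right) + s = \left(\left(-6 + 13\right) + \left(6 - 2\right) 2\right) - \frac{641}{1584} = \left(7 + 4 \cdot 2\right) - \frac{641}{1584} = \left(7 + 8\right) - \frac{641}{1584} = 15 - \frac{641}{1584} = \frac{23119}{1584}$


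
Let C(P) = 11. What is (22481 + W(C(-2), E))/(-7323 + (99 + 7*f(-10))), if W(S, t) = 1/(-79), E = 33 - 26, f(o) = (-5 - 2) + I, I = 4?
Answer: -253714/81765 ≈ -3.1030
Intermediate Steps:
f(o) = -3 (f(o) = (-5 - 2) + 4 = -7 + 4 = -3)
E = 7
W(S, t) = -1/79
(22481 + W(C(-2), E))/(-7323 + (99 + 7*f(-10))) = (22481 - 1/79)/(-7323 + (99 + 7*(-3))) = 1775998/(79*(-7323 + (99 - 21))) = 1775998/(79*(-7323 + 78)) = (1775998/79)/(-7245) = (1775998/79)*(-1/7245) = -253714/81765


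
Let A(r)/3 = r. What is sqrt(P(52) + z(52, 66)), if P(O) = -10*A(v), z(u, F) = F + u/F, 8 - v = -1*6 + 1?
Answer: I*sqrt(351978)/33 ≈ 17.978*I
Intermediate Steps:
v = 13 (v = 8 - (-1*6 + 1) = 8 - (-6 + 1) = 8 - 1*(-5) = 8 + 5 = 13)
A(r) = 3*r
P(O) = -390 (P(O) = -30*13 = -10*39 = -390)
sqrt(P(52) + z(52, 66)) = sqrt(-390 + (66 + 52/66)) = sqrt(-390 + (66 + 52*(1/66))) = sqrt(-390 + (66 + 26/33)) = sqrt(-390 + 2204/33) = sqrt(-10666/33) = I*sqrt(351978)/33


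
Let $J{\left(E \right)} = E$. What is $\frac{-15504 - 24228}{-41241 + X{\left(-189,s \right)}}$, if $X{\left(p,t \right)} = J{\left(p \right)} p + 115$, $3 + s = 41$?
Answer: $\frac{39732}{5405} \approx 7.351$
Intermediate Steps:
$s = 38$ ($s = -3 + 41 = 38$)
$X{\left(p,t \right)} = 115 + p^{2}$ ($X{\left(p,t \right)} = p p + 115 = p^{2} + 115 = 115 + p^{2}$)
$\frac{-15504 - 24228}{-41241 + X{\left(-189,s \right)}} = \frac{-15504 - 24228}{-41241 + \left(115 + \left(-189\right)^{2}\right)} = - \frac{39732}{-41241 + \left(115 + 35721\right)} = - \frac{39732}{-41241 + 35836} = - \frac{39732}{-5405} = \left(-39732\right) \left(- \frac{1}{5405}\right) = \frac{39732}{5405}$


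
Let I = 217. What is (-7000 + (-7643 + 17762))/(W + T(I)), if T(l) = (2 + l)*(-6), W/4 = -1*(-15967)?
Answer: 3119/62554 ≈ 0.049861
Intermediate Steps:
W = 63868 (W = 4*(-1*(-15967)) = 4*15967 = 63868)
T(l) = -12 - 6*l
(-7000 + (-7643 + 17762))/(W + T(I)) = (-7000 + (-7643 + 17762))/(63868 + (-12 - 6*217)) = (-7000 + 10119)/(63868 + (-12 - 1302)) = 3119/(63868 - 1314) = 3119/62554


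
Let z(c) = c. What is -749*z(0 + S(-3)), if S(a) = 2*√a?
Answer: -1498*I*√3 ≈ -2594.6*I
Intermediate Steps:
-749*z(0 + S(-3)) = -749*(0 + 2*√(-3)) = -749*(0 + 2*(I*√3)) = -749*(0 + 2*I*√3) = -1498*I*√3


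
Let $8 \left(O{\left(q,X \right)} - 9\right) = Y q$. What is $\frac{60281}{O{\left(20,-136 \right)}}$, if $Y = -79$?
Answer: $- \frac{9274}{29} \approx -319.79$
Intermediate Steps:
$O{\left(q,X \right)} = 9 - \frac{79 q}{8}$ ($O{\left(q,X \right)} = 9 + \frac{\left(-79\right) q}{8} = 9 - \frac{79 q}{8}$)
$\frac{60281}{O{\left(20,-136 \right)}} = \frac{60281}{9 - \frac{395}{2}} = \frac{60281}{- \frac{377}{2}} = 60281 \left(- \frac{2}{377}\right) = - \frac{9274}{29}$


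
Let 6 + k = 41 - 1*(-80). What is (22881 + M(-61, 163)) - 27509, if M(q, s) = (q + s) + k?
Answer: -4411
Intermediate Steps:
k = 115 (k = -6 + (41 - 1*(-80)) = -6 + (41 + 80) = -6 + 121 = 115)
M(q, s) = 115 + q + s (M(q, s) = (q + s) + 115 = 115 + q + s)
(22881 + M(-61, 163)) - 27509 = (22881 + (115 - 61 + 163)) - 27509 = (22881 + 217) - 27509 = 23098 - 27509 = -4411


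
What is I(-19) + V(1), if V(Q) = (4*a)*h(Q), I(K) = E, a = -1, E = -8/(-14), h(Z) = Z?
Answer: -24/7 ≈ -3.4286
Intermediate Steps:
E = 4/7 (E = -8*(-1)/14 = -2*(-2/7) = 4/7 ≈ 0.57143)
I(K) = 4/7
V(Q) = -4*Q (V(Q) = (4*(-1))*Q = -4*Q)
I(-19) + V(1) = 4/7 - 4*1 = 4/7 - 4 = -24/7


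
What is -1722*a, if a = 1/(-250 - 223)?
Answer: 1722/473 ≈ 3.6406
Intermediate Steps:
a = -1/473 (a = 1/(-473) = -1/473 ≈ -0.0021142)
-1722*a = -1722*(-1/473) = 1722/473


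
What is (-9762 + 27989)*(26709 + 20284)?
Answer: 856541411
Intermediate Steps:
(-9762 + 27989)*(26709 + 20284) = 18227*46993 = 856541411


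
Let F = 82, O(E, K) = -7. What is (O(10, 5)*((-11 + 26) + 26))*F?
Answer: -23534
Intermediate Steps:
(O(10, 5)*((-11 + 26) + 26))*F = -7*((-11 + 26) + 26)*82 = -7*(15 + 26)*82 = -7*41*82 = -287*82 = -23534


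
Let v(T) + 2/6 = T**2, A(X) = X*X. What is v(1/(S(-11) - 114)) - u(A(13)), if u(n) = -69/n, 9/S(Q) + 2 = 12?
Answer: 95974/1279161 ≈ 0.075029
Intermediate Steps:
A(X) = X**2
S(Q) = 9/10 (S(Q) = 9/(-2 + 12) = 9/10)
v(T) = -1/3 + T**2
v(1/(S(-11) - 114)) - u(A(13)) = (-1/3 + (1/(9/10 - 114))**2) - (-69)/(13**2) = (-1/3 + (1/(-1131/10))**2) - (-69)/169 = (-1/3 + (-10/1131)**2) - (-69)/169 = (-1/3 + 100/1279161) - 1*(-69/169) = -426287/1279161 + 69/169 = 95974/1279161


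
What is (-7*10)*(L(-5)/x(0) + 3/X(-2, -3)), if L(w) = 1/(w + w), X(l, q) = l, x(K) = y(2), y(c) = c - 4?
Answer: 203/2 ≈ 101.50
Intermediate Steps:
y(c) = -4 + c
x(K) = -2 (x(K) = -4 + 2 = -2)
L(w) = 1/(2*w)
(-7*10)*(L(-5)/x(0) + 3/X(-2, -3)) = (-7*10)*(((1/2)/(-5))/(-2) + 3/(-2)) = -70*(((1/2)*(-1/5))*(-1/2) + 3*(-1/2)) = -70*(-1/10*(-1/2) - 3/2) = -70*(1/20 - 3/2) = -70*(-29/20) = 203/2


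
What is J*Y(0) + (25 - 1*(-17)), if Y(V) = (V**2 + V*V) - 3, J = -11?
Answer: 75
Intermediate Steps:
Y(V) = -3 + 2*V**2 (Y(V) = (V**2 + V**2) - 3 = 2*V**2 - 3 = -3 + 2*V**2)
J*Y(0) + (25 - 1*(-17)) = -11*(-3 + 2*0**2) + (25 - 1*(-17)) = -11*(-3 + 2*0) + (25 + 17) = -11*(-3 + 0) + 42 = -11*(-3) + 42 = 33 + 42 = 75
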